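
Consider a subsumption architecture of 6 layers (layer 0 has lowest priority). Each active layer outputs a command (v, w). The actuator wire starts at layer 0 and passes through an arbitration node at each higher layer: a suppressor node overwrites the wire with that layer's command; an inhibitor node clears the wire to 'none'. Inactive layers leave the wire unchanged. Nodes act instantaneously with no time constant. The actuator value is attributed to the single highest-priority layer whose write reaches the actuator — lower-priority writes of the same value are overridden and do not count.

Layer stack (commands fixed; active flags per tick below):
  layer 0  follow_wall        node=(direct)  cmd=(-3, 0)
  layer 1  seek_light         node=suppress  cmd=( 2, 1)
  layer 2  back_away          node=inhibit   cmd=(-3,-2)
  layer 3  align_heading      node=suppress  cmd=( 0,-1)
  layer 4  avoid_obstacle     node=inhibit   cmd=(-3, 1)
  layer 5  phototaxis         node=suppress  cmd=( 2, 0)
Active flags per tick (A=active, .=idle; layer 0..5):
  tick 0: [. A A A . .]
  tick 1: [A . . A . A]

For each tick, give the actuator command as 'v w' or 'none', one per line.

tick 0:
  [0] follow_wall off; wire := none
  [1] seek_light on (suppress); wire := (2, 1)
  [2] back_away on (inhibit); wire := none
  [3] align_heading on (suppress); wire := (0, -1)
  [4] avoid_obstacle off; pass (0, -1)
  [5] phototaxis off; pass (0, -1)
  output (0, -1)
tick 1:
  [0] follow_wall on; wire := (-3, 0)
  [1] seek_light off; pass (-3, 0)
  [2] back_away off; pass (-3, 0)
  [3] align_heading on (suppress); wire := (0, -1)
  [4] avoid_obstacle off; pass (0, -1)
  [5] phototaxis on (suppress); wire := (2, 0)
  output (2, 0)

0 -1
2 0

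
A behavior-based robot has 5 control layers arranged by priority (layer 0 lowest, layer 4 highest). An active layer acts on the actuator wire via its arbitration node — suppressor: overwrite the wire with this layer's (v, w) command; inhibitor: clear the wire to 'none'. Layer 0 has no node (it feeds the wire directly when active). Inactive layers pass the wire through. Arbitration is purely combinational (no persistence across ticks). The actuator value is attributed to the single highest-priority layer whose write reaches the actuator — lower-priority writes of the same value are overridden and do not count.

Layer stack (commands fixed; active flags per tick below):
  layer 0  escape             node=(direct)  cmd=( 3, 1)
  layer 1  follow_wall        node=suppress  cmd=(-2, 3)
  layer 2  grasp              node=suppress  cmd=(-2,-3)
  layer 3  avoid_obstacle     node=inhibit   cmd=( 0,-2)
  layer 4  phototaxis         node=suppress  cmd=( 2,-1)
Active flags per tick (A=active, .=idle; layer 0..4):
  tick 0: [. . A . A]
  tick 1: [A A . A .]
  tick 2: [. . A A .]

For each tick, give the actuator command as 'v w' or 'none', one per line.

2 -1
none
none

tick 0:
  [0] escape off; wire := none
  [1] follow_wall off; pass none
  [2] grasp on (suppress); wire := (-2, -3)
  [3] avoid_obstacle off; pass (-2, -3)
  [4] phototaxis on (suppress); wire := (2, -1)
  output (2, -1)
tick 1:
  [0] escape on; wire := (3, 1)
  [1] follow_wall on (suppress); wire := (-2, 3)
  [2] grasp off; pass (-2, 3)
  [3] avoid_obstacle on (inhibit); wire := none
  [4] phototaxis off; pass none
  output none
tick 2:
  [0] escape off; wire := none
  [1] follow_wall off; pass none
  [2] grasp on (suppress); wire := (-2, -3)
  [3] avoid_obstacle on (inhibit); wire := none
  [4] phototaxis off; pass none
  output none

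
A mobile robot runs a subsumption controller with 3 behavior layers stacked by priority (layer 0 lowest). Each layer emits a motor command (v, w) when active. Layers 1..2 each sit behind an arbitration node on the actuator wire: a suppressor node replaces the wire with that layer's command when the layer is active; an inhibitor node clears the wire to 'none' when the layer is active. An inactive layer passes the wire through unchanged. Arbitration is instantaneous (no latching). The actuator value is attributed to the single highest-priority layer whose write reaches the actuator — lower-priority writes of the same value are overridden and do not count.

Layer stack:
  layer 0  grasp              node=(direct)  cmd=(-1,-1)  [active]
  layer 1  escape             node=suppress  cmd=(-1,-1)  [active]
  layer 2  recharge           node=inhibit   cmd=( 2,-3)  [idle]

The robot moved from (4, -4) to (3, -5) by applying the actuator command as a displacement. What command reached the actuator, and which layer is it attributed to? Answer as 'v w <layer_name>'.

-1 -1 escape

displacement = (3, -5) − (4, -4) = (-1, -1)
[0] grasp on; wire := (-1, -1)
[1] escape on (suppress); wire := (-1, -1)
[2] recharge off; pass (-1, -1)
output (-1, -1) — from layer 1 (escape)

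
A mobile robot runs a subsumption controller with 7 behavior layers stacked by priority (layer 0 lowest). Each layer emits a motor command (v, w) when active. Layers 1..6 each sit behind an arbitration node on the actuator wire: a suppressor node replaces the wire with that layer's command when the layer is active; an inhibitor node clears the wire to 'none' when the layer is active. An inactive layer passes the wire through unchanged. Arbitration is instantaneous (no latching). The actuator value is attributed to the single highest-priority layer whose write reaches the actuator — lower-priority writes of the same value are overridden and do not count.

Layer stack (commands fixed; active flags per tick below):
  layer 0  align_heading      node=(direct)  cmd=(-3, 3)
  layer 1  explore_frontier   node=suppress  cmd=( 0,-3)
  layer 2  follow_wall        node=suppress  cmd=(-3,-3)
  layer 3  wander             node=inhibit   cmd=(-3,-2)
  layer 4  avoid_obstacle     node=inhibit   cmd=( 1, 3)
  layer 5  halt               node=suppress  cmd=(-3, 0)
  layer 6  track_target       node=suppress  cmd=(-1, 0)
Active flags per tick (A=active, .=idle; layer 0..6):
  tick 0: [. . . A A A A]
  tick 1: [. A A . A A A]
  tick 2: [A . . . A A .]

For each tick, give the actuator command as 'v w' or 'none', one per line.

-1 0
-1 0
-3 0

tick 0:
  L0 align_heading: idle → wire = none
  L1 explore_frontier: idle → wire stays none
  L2 follow_wall: idle → wire stays none
  L3 wander: active, inhibitor → wire = none
  L4 avoid_obstacle: active, inhibitor → wire = none
  L5 halt: active, suppressor → wire = (-3, 0)
  L6 track_target: active, suppressor → wire = (-1, 0)
  actuator = (-1, 0)
tick 1:
  L0 align_heading: idle → wire = none
  L1 explore_frontier: active, suppressor → wire = (0, -3)
  L2 follow_wall: active, suppressor → wire = (-3, -3)
  L3 wander: idle → wire stays (-3, -3)
  L4 avoid_obstacle: active, inhibitor → wire = none
  L5 halt: active, suppressor → wire = (-3, 0)
  L6 track_target: active, suppressor → wire = (-1, 0)
  actuator = (-1, 0)
tick 2:
  L0 align_heading: active, feeds wire = (-3, 3)
  L1 explore_frontier: idle → wire stays (-3, 3)
  L2 follow_wall: idle → wire stays (-3, 3)
  L3 wander: idle → wire stays (-3, 3)
  L4 avoid_obstacle: active, inhibitor → wire = none
  L5 halt: active, suppressor → wire = (-3, 0)
  L6 track_target: idle → wire stays (-3, 0)
  actuator = (-3, 0)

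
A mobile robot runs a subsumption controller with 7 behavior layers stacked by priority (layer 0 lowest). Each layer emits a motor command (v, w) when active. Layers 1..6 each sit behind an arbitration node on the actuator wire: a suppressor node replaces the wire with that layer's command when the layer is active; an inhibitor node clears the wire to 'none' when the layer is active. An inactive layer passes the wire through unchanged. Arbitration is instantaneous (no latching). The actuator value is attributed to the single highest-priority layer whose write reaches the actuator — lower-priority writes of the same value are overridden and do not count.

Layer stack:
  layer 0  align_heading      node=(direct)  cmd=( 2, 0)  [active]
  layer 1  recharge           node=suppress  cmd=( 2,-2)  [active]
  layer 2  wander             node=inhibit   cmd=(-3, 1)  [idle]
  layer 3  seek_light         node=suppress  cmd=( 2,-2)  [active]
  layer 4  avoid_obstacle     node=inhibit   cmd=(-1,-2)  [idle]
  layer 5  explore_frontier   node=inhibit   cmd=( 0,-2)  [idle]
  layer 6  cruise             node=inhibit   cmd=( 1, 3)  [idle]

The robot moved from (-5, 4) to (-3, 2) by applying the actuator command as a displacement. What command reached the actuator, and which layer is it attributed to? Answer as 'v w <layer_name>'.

displacement = (-3, 2) − (-5, 4) = (2, -2)
[0] align_heading on; wire := (2, 0)
[1] recharge on (suppress); wire := (2, -2)
[2] wander off; pass (2, -2)
[3] seek_light on (suppress); wire := (2, -2)
[4] avoid_obstacle off; pass (2, -2)
[5] explore_frontier off; pass (2, -2)
[6] cruise off; pass (2, -2)
output (2, -2) — from layer 3 (seek_light)

2 -2 seek_light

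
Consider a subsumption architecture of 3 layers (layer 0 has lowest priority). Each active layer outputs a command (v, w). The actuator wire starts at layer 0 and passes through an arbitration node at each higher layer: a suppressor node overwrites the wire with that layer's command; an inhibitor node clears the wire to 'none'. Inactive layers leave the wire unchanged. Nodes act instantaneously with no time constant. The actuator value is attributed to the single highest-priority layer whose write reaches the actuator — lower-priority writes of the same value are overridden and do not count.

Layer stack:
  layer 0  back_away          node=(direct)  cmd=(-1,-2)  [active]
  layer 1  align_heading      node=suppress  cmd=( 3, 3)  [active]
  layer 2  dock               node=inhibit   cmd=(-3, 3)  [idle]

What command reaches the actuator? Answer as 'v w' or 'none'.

3 3

[0] back_away on; wire := (-1, -2)
[1] align_heading on (suppress); wire := (3, 3)
[2] dock off; pass (3, 3)
output (3, 3)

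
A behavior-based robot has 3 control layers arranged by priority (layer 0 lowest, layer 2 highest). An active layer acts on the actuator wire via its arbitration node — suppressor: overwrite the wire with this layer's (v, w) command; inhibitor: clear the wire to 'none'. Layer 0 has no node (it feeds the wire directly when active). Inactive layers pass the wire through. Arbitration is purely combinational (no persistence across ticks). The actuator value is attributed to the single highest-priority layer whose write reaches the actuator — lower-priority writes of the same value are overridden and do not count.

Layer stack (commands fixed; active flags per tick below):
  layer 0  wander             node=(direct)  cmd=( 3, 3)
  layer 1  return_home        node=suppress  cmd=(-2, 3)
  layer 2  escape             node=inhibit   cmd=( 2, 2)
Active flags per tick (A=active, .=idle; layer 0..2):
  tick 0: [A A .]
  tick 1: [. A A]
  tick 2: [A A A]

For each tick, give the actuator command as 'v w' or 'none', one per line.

tick 0:
  L0 wander: active, feeds wire = (3, 3)
  L1 return_home: active, suppressor → wire = (-2, 3)
  L2 escape: idle → wire stays (-2, 3)
  actuator = (-2, 3)
tick 1:
  L0 wander: idle → wire = none
  L1 return_home: active, suppressor → wire = (-2, 3)
  L2 escape: active, inhibitor → wire = none
  actuator = none
tick 2:
  L0 wander: active, feeds wire = (3, 3)
  L1 return_home: active, suppressor → wire = (-2, 3)
  L2 escape: active, inhibitor → wire = none
  actuator = none

-2 3
none
none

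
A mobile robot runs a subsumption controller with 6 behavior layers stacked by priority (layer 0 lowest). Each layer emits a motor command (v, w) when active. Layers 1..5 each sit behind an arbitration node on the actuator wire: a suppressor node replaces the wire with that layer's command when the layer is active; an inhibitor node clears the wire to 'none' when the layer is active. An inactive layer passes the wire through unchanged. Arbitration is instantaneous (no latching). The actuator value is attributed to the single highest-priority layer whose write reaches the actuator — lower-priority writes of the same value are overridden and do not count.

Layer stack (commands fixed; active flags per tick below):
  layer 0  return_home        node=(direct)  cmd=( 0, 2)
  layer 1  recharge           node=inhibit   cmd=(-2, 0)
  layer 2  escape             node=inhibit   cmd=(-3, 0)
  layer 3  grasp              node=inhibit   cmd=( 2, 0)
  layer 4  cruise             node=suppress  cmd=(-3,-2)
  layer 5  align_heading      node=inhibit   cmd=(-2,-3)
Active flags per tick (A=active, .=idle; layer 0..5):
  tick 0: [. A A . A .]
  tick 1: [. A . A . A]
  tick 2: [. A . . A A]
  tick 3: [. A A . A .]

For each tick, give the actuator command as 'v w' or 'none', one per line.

tick 0:
  L0 return_home: idle → wire = none
  L1 recharge: active, inhibitor → wire = none
  L2 escape: active, inhibitor → wire = none
  L3 grasp: idle → wire stays none
  L4 cruise: active, suppressor → wire = (-3, -2)
  L5 align_heading: idle → wire stays (-3, -2)
  actuator = (-3, -2)
tick 1:
  L0 return_home: idle → wire = none
  L1 recharge: active, inhibitor → wire = none
  L2 escape: idle → wire stays none
  L3 grasp: active, inhibitor → wire = none
  L4 cruise: idle → wire stays none
  L5 align_heading: active, inhibitor → wire = none
  actuator = none
tick 2:
  L0 return_home: idle → wire = none
  L1 recharge: active, inhibitor → wire = none
  L2 escape: idle → wire stays none
  L3 grasp: idle → wire stays none
  L4 cruise: active, suppressor → wire = (-3, -2)
  L5 align_heading: active, inhibitor → wire = none
  actuator = none
tick 3:
  L0 return_home: idle → wire = none
  L1 recharge: active, inhibitor → wire = none
  L2 escape: active, inhibitor → wire = none
  L3 grasp: idle → wire stays none
  L4 cruise: active, suppressor → wire = (-3, -2)
  L5 align_heading: idle → wire stays (-3, -2)
  actuator = (-3, -2)

-3 -2
none
none
-3 -2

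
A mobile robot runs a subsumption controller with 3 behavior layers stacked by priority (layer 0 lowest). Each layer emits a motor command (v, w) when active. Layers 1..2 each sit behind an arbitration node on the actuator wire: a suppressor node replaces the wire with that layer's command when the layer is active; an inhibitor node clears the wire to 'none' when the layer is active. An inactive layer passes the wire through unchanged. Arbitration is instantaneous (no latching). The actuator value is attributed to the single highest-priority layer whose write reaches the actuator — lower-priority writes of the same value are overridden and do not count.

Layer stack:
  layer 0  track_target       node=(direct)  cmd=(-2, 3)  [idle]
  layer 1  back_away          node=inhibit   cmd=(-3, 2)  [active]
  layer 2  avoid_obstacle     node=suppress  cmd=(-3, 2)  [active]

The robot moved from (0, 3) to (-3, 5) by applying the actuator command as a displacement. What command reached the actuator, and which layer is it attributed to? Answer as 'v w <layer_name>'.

-3 2 avoid_obstacle

displacement = (-3, 5) − (0, 3) = (-3, 2)
L0 track_target: idle → wire = none
L1 back_away: active, inhibitor → wire = none
L2 avoid_obstacle: active, suppressor → wire = (-3, 2)
actuator = (-3, 2) — from layer 2 (avoid_obstacle)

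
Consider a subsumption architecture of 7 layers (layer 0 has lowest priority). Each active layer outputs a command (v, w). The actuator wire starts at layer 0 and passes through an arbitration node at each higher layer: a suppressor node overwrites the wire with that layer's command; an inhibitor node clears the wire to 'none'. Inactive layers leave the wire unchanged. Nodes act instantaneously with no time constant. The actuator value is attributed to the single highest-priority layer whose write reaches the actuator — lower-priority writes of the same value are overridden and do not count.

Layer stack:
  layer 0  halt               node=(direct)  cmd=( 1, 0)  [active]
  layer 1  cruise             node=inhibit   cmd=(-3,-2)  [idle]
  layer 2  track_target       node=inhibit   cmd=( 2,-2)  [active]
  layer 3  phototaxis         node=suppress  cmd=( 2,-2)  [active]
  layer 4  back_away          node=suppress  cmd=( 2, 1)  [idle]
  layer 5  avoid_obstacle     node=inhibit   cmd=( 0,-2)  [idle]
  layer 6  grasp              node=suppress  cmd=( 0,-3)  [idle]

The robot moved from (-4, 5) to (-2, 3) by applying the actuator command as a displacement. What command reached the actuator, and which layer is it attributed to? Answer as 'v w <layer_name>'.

2 -2 phototaxis

displacement = (-2, 3) − (-4, 5) = (2, -2)
layer 0 (halt) active — direct: (1, 0)
layer 1 (cruise) idle — unchanged: (1, 0)
layer 2 (track_target) active — inhibits: none
layer 3 (phototaxis) active — suppresses: (2, -2)
layer 4 (back_away) idle — unchanged: (2, -2)
layer 5 (avoid_obstacle) idle — unchanged: (2, -2)
layer 6 (grasp) idle — unchanged: (2, -2)
→ actuator (2, -2) — from layer 3 (phototaxis)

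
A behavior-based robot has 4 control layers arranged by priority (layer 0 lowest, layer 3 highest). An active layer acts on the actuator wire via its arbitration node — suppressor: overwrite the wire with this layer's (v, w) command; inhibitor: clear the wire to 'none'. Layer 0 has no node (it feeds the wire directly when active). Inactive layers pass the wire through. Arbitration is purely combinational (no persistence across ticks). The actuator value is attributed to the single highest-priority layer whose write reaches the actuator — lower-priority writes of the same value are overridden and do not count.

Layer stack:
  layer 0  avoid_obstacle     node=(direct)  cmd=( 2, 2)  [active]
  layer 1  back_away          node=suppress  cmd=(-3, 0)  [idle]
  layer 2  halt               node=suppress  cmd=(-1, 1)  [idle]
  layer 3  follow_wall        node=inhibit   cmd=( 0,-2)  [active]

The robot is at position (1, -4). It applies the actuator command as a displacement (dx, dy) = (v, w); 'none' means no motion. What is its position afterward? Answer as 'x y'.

1 -4

layer 0 (avoid_obstacle) active — direct: (2, 2)
layer 1 (back_away) idle — unchanged: (2, 2)
layer 2 (halt) idle — unchanged: (2, 2)
layer 3 (follow_wall) active — inhibits: none
→ actuator none
position: (1, -4) + none = (1, -4)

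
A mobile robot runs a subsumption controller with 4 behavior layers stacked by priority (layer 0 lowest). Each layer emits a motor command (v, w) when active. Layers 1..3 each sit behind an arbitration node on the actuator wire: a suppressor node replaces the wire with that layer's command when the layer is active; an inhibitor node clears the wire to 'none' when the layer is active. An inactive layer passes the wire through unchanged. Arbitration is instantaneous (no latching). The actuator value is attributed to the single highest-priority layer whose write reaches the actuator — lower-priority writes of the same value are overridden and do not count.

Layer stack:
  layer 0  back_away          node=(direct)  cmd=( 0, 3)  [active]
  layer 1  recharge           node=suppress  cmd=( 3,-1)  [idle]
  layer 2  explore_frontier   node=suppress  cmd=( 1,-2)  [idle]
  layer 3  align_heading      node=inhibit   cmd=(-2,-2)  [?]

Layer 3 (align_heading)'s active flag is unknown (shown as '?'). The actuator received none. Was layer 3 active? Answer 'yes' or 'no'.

If layer 3 is active=yes:
  actuator would be none
If layer 3 is active=no:
  actuator would be (0, 3)
Observed none, so layer 3 was active.

yes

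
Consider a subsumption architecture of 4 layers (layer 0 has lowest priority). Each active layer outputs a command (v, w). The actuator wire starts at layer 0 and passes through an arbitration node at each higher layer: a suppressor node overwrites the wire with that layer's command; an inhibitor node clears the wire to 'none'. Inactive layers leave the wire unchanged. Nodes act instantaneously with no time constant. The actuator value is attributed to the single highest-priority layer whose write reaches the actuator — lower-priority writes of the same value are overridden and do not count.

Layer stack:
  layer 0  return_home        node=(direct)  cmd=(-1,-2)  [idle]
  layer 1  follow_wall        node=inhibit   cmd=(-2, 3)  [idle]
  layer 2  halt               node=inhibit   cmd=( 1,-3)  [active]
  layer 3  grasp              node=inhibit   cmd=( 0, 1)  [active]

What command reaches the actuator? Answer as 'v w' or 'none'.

none

L0 return_home: idle → wire = none
L1 follow_wall: idle → wire stays none
L2 halt: active, inhibitor → wire = none
L3 grasp: active, inhibitor → wire = none
actuator = none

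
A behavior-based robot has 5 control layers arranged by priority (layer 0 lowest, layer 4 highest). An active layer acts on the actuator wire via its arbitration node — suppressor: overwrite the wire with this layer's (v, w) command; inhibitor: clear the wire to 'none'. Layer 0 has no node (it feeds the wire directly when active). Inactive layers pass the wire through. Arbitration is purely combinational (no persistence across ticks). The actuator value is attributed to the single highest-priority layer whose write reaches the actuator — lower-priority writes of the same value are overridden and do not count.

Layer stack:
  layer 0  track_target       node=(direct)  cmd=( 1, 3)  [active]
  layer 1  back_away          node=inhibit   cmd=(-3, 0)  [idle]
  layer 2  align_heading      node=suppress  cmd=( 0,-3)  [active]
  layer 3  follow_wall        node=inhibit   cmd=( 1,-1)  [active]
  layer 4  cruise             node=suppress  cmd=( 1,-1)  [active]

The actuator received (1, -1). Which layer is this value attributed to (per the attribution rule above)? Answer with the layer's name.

cruise

layer 0 (track_target) active — direct: (1, 3)
layer 1 (back_away) idle — unchanged: (1, 3)
layer 2 (align_heading) active — suppresses: (0, -3)
layer 3 (follow_wall) active — inhibits: none
layer 4 (cruise) active — suppresses: (1, -1)
→ actuator (1, -1)
last writer: layer 4 = cruise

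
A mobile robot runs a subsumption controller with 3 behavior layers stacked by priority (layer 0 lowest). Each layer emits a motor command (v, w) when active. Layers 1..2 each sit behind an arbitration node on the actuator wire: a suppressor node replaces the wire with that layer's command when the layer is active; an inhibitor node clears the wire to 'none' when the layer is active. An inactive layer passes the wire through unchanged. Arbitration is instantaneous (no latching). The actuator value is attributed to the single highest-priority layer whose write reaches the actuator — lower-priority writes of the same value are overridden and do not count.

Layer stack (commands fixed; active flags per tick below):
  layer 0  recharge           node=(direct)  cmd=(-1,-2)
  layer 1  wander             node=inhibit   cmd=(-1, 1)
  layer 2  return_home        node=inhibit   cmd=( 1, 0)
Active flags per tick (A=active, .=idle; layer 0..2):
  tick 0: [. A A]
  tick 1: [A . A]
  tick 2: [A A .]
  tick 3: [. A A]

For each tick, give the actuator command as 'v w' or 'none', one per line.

none
none
none
none

tick 0:
  layer 0 (recharge) idle — none
  layer 1 (wander) active — inhibits: none
  layer 2 (return_home) active — inhibits: none
  → actuator none
tick 1:
  layer 0 (recharge) active — direct: (-1, -2)
  layer 1 (wander) idle — unchanged: (-1, -2)
  layer 2 (return_home) active — inhibits: none
  → actuator none
tick 2:
  layer 0 (recharge) active — direct: (-1, -2)
  layer 1 (wander) active — inhibits: none
  layer 2 (return_home) idle — unchanged: none
  → actuator none
tick 3:
  layer 0 (recharge) idle — none
  layer 1 (wander) active — inhibits: none
  layer 2 (return_home) active — inhibits: none
  → actuator none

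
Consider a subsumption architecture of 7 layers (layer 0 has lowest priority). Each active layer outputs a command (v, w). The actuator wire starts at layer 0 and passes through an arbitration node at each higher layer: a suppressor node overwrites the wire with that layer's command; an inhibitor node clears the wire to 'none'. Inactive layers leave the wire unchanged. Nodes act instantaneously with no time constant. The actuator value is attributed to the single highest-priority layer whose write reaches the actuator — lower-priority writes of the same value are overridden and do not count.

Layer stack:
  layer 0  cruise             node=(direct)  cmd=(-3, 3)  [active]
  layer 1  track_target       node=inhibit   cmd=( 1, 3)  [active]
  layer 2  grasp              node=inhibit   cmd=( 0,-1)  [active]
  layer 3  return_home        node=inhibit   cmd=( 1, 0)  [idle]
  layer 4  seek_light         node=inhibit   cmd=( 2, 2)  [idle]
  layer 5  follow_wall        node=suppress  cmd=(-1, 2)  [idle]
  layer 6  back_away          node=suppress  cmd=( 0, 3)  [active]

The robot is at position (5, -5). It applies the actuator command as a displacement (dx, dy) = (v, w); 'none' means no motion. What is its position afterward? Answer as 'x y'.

5 -2

[0] cruise on; wire := (-3, 3)
[1] track_target on (inhibit); wire := none
[2] grasp on (inhibit); wire := none
[3] return_home off; pass none
[4] seek_light off; pass none
[5] follow_wall off; pass none
[6] back_away on (suppress); wire := (0, 3)
output (0, 3)
position: (5, -5) + (0, 3) = (5, -2)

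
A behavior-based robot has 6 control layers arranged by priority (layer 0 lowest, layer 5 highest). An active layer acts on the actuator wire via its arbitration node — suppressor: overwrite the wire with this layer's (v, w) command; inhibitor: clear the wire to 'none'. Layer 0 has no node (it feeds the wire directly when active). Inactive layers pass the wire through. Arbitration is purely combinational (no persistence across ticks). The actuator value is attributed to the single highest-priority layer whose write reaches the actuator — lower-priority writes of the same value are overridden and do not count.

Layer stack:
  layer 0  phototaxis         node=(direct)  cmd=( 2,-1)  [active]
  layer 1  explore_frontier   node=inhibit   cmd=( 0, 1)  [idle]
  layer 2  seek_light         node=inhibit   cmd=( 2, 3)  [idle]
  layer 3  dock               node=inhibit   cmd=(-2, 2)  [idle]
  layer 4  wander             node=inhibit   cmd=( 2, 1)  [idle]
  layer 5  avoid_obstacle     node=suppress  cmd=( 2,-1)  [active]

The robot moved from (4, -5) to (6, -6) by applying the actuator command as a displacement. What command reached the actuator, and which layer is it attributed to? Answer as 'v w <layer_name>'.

displacement = (6, -6) − (4, -5) = (2, -1)
layer 0 (phototaxis) active — direct: (2, -1)
layer 1 (explore_frontier) idle — unchanged: (2, -1)
layer 2 (seek_light) idle — unchanged: (2, -1)
layer 3 (dock) idle — unchanged: (2, -1)
layer 4 (wander) idle — unchanged: (2, -1)
layer 5 (avoid_obstacle) active — suppresses: (2, -1)
→ actuator (2, -1) — from layer 5 (avoid_obstacle)

2 -1 avoid_obstacle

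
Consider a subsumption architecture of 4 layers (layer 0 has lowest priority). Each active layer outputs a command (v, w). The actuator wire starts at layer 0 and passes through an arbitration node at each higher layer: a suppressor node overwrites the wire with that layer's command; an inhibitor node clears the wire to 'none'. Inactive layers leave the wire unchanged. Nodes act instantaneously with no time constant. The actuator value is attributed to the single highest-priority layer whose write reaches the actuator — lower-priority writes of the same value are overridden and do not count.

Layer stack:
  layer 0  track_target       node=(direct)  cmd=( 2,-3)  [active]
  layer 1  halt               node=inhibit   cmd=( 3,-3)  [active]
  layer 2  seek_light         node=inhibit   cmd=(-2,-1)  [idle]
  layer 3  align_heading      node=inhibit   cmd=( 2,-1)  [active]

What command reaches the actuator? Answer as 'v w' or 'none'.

[0] track_target on; wire := (2, -3)
[1] halt on (inhibit); wire := none
[2] seek_light off; pass none
[3] align_heading on (inhibit); wire := none
output none

none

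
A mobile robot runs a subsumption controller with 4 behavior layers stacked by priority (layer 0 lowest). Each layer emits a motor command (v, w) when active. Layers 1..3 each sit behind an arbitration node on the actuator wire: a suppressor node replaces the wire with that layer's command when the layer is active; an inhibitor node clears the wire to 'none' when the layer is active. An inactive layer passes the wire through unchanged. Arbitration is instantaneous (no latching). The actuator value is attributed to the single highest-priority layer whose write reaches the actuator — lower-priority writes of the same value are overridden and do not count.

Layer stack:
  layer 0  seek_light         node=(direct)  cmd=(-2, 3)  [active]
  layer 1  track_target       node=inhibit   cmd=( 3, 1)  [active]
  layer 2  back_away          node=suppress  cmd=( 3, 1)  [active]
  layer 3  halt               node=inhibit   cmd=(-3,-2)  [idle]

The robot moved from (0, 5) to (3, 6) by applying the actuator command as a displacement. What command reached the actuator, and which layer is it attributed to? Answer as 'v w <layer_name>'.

displacement = (3, 6) − (0, 5) = (3, 1)
[0] seek_light on; wire := (-2, 3)
[1] track_target on (inhibit); wire := none
[2] back_away on (suppress); wire := (3, 1)
[3] halt off; pass (3, 1)
output (3, 1) — from layer 2 (back_away)

3 1 back_away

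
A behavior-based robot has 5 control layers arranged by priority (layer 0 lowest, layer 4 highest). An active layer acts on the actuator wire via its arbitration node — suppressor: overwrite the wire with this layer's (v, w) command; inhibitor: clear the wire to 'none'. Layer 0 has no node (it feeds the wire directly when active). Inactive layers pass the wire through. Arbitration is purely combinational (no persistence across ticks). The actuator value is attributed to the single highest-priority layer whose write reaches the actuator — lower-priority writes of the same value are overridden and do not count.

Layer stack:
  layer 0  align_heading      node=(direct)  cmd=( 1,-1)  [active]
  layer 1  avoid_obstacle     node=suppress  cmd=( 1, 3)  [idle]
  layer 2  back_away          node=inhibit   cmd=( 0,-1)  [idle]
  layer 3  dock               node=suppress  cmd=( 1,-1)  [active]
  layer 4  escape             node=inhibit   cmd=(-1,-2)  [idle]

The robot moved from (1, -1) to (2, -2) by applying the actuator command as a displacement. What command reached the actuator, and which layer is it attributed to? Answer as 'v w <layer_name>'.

displacement = (2, -2) − (1, -1) = (1, -1)
[0] align_heading on; wire := (1, -1)
[1] avoid_obstacle off; pass (1, -1)
[2] back_away off; pass (1, -1)
[3] dock on (suppress); wire := (1, -1)
[4] escape off; pass (1, -1)
output (1, -1) — from layer 3 (dock)

1 -1 dock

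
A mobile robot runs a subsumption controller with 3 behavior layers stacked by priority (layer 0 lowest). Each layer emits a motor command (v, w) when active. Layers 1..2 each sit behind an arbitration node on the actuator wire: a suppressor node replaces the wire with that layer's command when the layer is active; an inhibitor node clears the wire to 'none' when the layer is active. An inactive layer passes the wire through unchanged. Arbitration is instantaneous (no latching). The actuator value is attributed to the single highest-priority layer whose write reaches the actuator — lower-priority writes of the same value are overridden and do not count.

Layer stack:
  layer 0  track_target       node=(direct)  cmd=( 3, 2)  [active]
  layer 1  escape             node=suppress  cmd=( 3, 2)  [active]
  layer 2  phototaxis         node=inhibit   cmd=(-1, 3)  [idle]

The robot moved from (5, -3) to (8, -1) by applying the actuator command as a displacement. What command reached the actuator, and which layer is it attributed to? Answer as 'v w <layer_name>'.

displacement = (8, -1) − (5, -3) = (3, 2)
layer 0 (track_target) active — direct: (3, 2)
layer 1 (escape) active — suppresses: (3, 2)
layer 2 (phototaxis) idle — unchanged: (3, 2)
→ actuator (3, 2) — from layer 1 (escape)

3 2 escape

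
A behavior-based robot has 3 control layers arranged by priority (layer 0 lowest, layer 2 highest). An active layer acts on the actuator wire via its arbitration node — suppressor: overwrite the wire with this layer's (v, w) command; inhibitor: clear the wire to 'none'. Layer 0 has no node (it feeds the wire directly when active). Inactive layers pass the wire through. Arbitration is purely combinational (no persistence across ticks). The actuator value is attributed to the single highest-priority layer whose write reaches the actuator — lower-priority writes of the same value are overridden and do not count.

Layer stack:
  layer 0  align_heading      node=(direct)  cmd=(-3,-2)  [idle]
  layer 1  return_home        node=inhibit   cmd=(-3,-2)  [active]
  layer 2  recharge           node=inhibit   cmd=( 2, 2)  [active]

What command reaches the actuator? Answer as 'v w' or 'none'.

none

L0 align_heading: idle → wire = none
L1 return_home: active, inhibitor → wire = none
L2 recharge: active, inhibitor → wire = none
actuator = none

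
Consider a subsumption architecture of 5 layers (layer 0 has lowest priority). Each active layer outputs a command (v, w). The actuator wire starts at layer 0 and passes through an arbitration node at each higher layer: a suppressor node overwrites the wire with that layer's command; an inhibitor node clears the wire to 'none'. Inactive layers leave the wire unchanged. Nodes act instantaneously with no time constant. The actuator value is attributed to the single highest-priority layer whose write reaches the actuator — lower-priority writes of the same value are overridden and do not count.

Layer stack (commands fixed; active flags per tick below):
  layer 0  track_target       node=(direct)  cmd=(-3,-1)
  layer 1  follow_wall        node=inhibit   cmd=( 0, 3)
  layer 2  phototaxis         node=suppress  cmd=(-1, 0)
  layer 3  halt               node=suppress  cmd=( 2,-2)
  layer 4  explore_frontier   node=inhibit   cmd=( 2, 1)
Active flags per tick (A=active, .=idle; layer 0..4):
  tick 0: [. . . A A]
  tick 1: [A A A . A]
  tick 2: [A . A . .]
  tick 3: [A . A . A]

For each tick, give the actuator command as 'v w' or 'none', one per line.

none
none
-1 0
none

tick 0:
  layer 0 (track_target) idle — none
  layer 1 (follow_wall) idle — unchanged: none
  layer 2 (phototaxis) idle — unchanged: none
  layer 3 (halt) active — suppresses: (2, -2)
  layer 4 (explore_frontier) active — inhibits: none
  → actuator none
tick 1:
  layer 0 (track_target) active — direct: (-3, -1)
  layer 1 (follow_wall) active — inhibits: none
  layer 2 (phototaxis) active — suppresses: (-1, 0)
  layer 3 (halt) idle — unchanged: (-1, 0)
  layer 4 (explore_frontier) active — inhibits: none
  → actuator none
tick 2:
  layer 0 (track_target) active — direct: (-3, -1)
  layer 1 (follow_wall) idle — unchanged: (-3, -1)
  layer 2 (phototaxis) active — suppresses: (-1, 0)
  layer 3 (halt) idle — unchanged: (-1, 0)
  layer 4 (explore_frontier) idle — unchanged: (-1, 0)
  → actuator (-1, 0)
tick 3:
  layer 0 (track_target) active — direct: (-3, -1)
  layer 1 (follow_wall) idle — unchanged: (-3, -1)
  layer 2 (phototaxis) active — suppresses: (-1, 0)
  layer 3 (halt) idle — unchanged: (-1, 0)
  layer 4 (explore_frontier) active — inhibits: none
  → actuator none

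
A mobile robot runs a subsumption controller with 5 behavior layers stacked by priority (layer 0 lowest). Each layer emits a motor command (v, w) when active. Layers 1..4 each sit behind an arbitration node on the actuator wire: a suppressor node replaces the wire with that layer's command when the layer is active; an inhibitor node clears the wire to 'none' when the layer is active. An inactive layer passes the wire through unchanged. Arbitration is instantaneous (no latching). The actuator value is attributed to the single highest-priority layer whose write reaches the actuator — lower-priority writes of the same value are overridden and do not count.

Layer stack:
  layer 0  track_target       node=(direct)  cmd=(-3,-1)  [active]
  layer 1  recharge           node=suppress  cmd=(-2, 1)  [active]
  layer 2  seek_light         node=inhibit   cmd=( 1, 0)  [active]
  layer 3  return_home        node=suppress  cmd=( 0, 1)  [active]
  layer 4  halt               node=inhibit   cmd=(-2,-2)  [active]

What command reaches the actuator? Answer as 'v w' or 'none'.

L0 track_target: active, feeds wire = (-3, -1)
L1 recharge: active, suppressor → wire = (-2, 1)
L2 seek_light: active, inhibitor → wire = none
L3 return_home: active, suppressor → wire = (0, 1)
L4 halt: active, inhibitor → wire = none
actuator = none

none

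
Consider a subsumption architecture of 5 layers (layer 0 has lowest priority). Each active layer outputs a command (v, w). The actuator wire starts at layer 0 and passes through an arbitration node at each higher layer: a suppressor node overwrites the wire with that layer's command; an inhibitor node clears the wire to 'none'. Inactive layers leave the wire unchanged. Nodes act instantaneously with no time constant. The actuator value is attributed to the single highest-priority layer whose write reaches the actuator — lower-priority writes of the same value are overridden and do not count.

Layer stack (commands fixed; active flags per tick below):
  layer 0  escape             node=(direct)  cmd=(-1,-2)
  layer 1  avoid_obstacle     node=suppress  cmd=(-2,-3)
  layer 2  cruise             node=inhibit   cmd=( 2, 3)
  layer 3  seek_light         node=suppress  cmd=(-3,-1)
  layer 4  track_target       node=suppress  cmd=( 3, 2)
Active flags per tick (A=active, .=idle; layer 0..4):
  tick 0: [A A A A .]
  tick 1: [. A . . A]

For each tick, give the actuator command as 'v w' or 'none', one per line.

-3 -1
3 2

tick 0:
  L0 escape: active, feeds wire = (-1, -2)
  L1 avoid_obstacle: active, suppressor → wire = (-2, -3)
  L2 cruise: active, inhibitor → wire = none
  L3 seek_light: active, suppressor → wire = (-3, -1)
  L4 track_target: idle → wire stays (-3, -1)
  actuator = (-3, -1)
tick 1:
  L0 escape: idle → wire = none
  L1 avoid_obstacle: active, suppressor → wire = (-2, -3)
  L2 cruise: idle → wire stays (-2, -3)
  L3 seek_light: idle → wire stays (-2, -3)
  L4 track_target: active, suppressor → wire = (3, 2)
  actuator = (3, 2)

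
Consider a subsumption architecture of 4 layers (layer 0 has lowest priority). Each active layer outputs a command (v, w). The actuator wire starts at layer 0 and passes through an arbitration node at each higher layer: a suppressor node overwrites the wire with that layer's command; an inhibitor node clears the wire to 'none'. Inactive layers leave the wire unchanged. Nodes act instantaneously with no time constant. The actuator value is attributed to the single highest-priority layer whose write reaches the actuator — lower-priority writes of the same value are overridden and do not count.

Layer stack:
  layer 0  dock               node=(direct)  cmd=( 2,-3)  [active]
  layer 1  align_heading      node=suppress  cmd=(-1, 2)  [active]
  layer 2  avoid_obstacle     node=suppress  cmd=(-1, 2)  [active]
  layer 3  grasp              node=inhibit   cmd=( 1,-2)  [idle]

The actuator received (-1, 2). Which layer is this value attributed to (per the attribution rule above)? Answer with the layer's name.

[0] dock on; wire := (2, -3)
[1] align_heading on (suppress); wire := (-1, 2)
[2] avoid_obstacle on (suppress); wire := (-1, 2)
[3] grasp off; pass (-1, 2)
output (-1, 2)
last writer: layer 2 = avoid_obstacle

avoid_obstacle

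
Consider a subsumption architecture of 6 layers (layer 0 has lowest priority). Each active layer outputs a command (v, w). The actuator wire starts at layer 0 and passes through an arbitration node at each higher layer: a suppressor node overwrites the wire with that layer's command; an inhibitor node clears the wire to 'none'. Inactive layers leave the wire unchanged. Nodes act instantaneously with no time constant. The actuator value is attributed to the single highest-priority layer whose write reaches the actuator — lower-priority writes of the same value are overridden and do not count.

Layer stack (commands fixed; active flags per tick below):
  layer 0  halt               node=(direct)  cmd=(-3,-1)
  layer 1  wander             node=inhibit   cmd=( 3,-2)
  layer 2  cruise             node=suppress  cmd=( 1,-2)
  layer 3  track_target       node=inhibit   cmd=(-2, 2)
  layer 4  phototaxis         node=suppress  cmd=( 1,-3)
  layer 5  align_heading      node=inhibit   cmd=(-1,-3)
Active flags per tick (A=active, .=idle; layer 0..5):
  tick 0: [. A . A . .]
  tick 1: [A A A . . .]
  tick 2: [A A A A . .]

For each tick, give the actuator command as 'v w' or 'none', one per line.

tick 0:
  layer 0 (halt) idle — none
  layer 1 (wander) active — inhibits: none
  layer 2 (cruise) idle — unchanged: none
  layer 3 (track_target) active — inhibits: none
  layer 4 (phototaxis) idle — unchanged: none
  layer 5 (align_heading) idle — unchanged: none
  → actuator none
tick 1:
  layer 0 (halt) active — direct: (-3, -1)
  layer 1 (wander) active — inhibits: none
  layer 2 (cruise) active — suppresses: (1, -2)
  layer 3 (track_target) idle — unchanged: (1, -2)
  layer 4 (phototaxis) idle — unchanged: (1, -2)
  layer 5 (align_heading) idle — unchanged: (1, -2)
  → actuator (1, -2)
tick 2:
  layer 0 (halt) active — direct: (-3, -1)
  layer 1 (wander) active — inhibits: none
  layer 2 (cruise) active — suppresses: (1, -2)
  layer 3 (track_target) active — inhibits: none
  layer 4 (phototaxis) idle — unchanged: none
  layer 5 (align_heading) idle — unchanged: none
  → actuator none

none
1 -2
none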